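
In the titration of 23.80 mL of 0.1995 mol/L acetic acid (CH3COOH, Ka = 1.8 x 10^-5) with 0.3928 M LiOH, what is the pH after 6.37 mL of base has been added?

4.79

Initial n(CH3COOH) = 0.1995 x 0.02380 = 0.004748 mol.
n(LiOH) added = 0.3928 x 0.006370 = 0.002502 mol, converting that many moles of CH3COOH to CH3COO-.
Remaining n(CH3COOH) = 0.002246 mol; n(CH3COO-) = 0.002502 mol.
By Henderson-Hasselbalch, pH = pKa + log([A^-]/[HA]) = 4.74 + log(0.002502/0.002246) = 4.74 + (+0.05) = 4.79.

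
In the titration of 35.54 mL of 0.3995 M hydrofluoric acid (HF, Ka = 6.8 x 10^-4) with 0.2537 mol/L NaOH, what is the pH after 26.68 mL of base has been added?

Initial n(HF) = 0.3995 x 0.03554 = 0.01420 mol.
n(NaOH) added = 0.2537 x 0.02668 = 0.006769 mol, converting that many moles of HF to F-.
Remaining n(HF) = 0.007430 mol; n(F-) = 0.006769 mol.
By Henderson-Hasselbalch, pH = pKa + log([A^-]/[HA]) = 3.17 + log(0.006769/0.007430) = 3.17 + (-0.04) = 3.13.

3.13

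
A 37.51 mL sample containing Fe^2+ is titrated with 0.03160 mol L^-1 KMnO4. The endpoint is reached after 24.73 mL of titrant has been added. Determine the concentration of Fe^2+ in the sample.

0.104 M

n(KMnO4) = 0.03160 x 0.02473 = 0.0007815 mol.
From the balanced equation, 1 mol KMnO4 reacts with 5 mol Fe^2+, so n(Fe^2+) = 0.0007815 x 5/1 = 0.003907 mol.
[Fe^2+] = 0.003907 / 0.03751 L = 0.104 M.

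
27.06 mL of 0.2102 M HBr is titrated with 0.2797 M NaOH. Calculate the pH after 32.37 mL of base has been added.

n(acid) = 0.2102 x 0.02706 = 0.005688 mol; n(NaOH) added = 0.2797 x 0.03237 = 0.009054 mol.
Base is in excess by 0.009054 - 0.005688 = 0.003366 mol in a total volume of 0.05943 L.
[OH^-] = 0.003366/0.05943 = 0.05664 M, so pOH = 1.25 and pH = 14.00 - 1.25 = 12.75.

12.75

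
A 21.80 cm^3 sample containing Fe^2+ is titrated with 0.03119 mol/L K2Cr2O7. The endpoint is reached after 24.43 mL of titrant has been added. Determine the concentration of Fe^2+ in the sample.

n(K2Cr2O7) = 0.03119 x 0.02443 = 0.0007620 mol.
From the balanced equation, 1 mol K2Cr2O7 reacts with 6 mol Fe^2+, so n(Fe^2+) = 0.0007620 x 6/1 = 0.004572 mol.
[Fe^2+] = 0.004572 / 0.02180 L = 0.210 M.

0.210 M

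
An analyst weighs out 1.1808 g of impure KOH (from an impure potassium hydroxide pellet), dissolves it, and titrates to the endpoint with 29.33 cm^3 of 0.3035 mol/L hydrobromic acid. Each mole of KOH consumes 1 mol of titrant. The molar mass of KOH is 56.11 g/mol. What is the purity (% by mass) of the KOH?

42.3%

n(HBr) = 0.3035 x 0.02933 = 0.008902 mol.
n(KOH) = 0.008902 / 1 = 0.008902 mol.
mass of KOH = 0.008902 x 56.11 = 0.4995 g.
% purity = 0.4995 / 1.1808 x 100 = 42.3%.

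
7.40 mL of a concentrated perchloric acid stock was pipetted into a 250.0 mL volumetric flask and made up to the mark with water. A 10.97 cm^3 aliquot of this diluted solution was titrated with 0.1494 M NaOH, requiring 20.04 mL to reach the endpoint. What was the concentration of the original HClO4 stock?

n(NaOH) = 0.1494 x 0.02004 = 0.002994 mol.
n(HClO4) in the aliquot = 0.002994 mol.
[diluted HClO4] = 0.002994 / 0.01097 = 0.2729 M.
Dilution factor = 250.0/7.400 = 33.78, so [stock] = 0.2729 x 33.78 = 9.22 M.

9.22 M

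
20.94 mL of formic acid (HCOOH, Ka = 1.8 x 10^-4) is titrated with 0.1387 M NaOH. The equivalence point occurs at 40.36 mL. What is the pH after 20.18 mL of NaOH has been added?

20.18 mL is exactly half the equivalence volume (40.36/2), i.e. the half-equivalence point.
There, n(HA) = n(A^-), so pH = pKa = -log(1.8 x 10^-4) = 3.74.

3.74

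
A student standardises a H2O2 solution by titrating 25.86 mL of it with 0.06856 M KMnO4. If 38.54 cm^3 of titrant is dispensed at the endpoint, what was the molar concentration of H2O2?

0.255 M

n(KMnO4) = 0.06856 x 0.03854 = 0.002642 mol.
From the balanced equation, 2 mol KMnO4 reacts with 5 mol H2O2, so n(H2O2) = 0.002642 x 5/2 = 0.006606 mol.
[H2O2] = 0.006606 / 0.02586 L = 0.255 M.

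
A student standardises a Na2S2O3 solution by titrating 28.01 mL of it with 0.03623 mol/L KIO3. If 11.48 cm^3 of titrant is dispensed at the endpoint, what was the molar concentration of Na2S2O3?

n(KIO3) = 0.03623 x 0.01148 = 0.0004159 mol.
From the balanced equation, 1 mol KIO3 reacts with 6 mol Na2S2O3, so n(Na2S2O3) = 0.0004159 x 6/1 = 0.002496 mol.
[Na2S2O3] = 0.002496 / 0.02801 L = 0.0891 M.

0.0891 M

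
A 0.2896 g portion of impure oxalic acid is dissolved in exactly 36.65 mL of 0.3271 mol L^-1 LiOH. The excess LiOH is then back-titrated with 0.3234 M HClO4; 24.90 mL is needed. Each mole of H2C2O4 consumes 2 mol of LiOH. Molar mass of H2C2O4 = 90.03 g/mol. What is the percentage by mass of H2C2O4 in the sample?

61.2%

Total n(LiOH) added = 0.3271 x 0.03665 = 0.01199 mol.
n(HClO4) used = 0.3234 x 0.02490 = 0.008053 mol, which equals the excess n(LiOH).
So n(LiOH) consumed by the sample = 0.01199 - 0.008053 = 0.003936 mol.
n(H2C2O4) = 0.003936 / 2 = 0.001968 mol.
mass H2C2O4 = 0.001968 x 90.03 = 0.1772 g, so %H2C2O4 = 0.1772/0.2896 x 100 = 61.2%.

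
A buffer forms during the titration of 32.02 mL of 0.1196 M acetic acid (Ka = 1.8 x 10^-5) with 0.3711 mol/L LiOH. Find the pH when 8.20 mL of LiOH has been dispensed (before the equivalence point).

Initial n(CH3COOH) = 0.1196 x 0.03202 = 0.003830 mol.
n(LiOH) added = 0.3711 x 0.008200 = 0.003043 mol, converting that many moles of CH3COOH to CH3COO-.
Remaining n(CH3COOH) = 0.0007866 mol; n(CH3COO-) = 0.003043 mol.
By Henderson-Hasselbalch, pH = pKa + log([A^-]/[HA]) = 4.74 + log(0.003043/0.0007866) = 4.74 + (+0.59) = 5.33.

5.33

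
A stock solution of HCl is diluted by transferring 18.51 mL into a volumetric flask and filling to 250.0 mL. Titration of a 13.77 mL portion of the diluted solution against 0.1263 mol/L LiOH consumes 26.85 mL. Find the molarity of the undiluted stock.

3.33 M

n(LiOH) = 0.1263 x 0.02685 = 0.003391 mol.
n(HCl) in the aliquot = 0.003391 mol.
[diluted HCl] = 0.003391 / 0.01377 = 0.2463 M.
Dilution factor = 250.0/18.51 = 13.51, so [stock] = 0.2463 x 13.51 = 3.33 M.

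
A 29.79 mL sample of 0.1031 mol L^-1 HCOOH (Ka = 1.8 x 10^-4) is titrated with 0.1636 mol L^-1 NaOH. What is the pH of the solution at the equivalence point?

8.27

n(HCOOH) = 0.1031 x 0.02979 = 0.003071 mol; V(NaOH) at equivalence = 0.003071/0.1636 = 0.01877 L.
At equivalence all the acid is converted to HCOO-; total volume = 0.02979 + 0.01877 = 0.04856 L, so [HCOO-] = 0.003071/0.04856 = 0.06324 M.
Kb = Kw/Ka = 1.0e-14 / 1.8 x 10^-4 = 5.56e-11.
[OH^-] = sqrt(Kb x [HCOO-]) = sqrt(5.56e-11 x 0.06324) = 1.87e-6 M.
pOH = 5.73, so pH = 14.00 - 5.73 = 8.27.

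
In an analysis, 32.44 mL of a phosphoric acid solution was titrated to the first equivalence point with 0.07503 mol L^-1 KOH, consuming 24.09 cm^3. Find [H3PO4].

n(KOH) = 0.07503 x 0.02409 = 0.001807 mol.
At the first equivalence point, 1 mol OH^- react per mol H3PO4, so n(H3PO4) = 0.001807 / 1 = 0.001807 mol.
[H3PO4] = 0.001807 / 0.03244 L = 0.0557 M.

0.0557 M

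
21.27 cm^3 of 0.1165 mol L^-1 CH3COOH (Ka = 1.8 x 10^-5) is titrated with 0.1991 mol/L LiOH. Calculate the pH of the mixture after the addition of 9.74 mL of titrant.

Initial n(CH3COOH) = 0.1165 x 0.02127 = 0.002478 mol.
n(LiOH) added = 0.1991 x 0.009740 = 0.001939 mol, converting that many moles of CH3COOH to CH3COO-.
Remaining n(CH3COOH) = 0.0005387 mol; n(CH3COO-) = 0.001939 mol.
By Henderson-Hasselbalch, pH = pKa + log([A^-]/[HA]) = 4.74 + log(0.001939/0.0005387) = 4.74 + (+0.56) = 5.30.

5.30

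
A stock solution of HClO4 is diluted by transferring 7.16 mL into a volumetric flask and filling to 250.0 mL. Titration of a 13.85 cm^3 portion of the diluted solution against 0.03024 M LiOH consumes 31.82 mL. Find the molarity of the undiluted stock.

n(LiOH) = 0.03024 x 0.03182 = 0.0009622 mol.
n(HClO4) in the aliquot = 0.0009622 mol.
[diluted HClO4] = 0.0009622 / 0.01385 = 0.06948 M.
Dilution factor = 250.0/7.160 = 34.92, so [stock] = 0.06948 x 34.92 = 2.43 M.

2.43 M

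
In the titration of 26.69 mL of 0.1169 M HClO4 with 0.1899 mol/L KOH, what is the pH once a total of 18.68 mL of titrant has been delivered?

11.97

n(acid) = 0.1169 x 0.02669 = 0.003120 mol; n(KOH) added = 0.1899 x 0.01868 = 0.003547 mol.
Base is in excess by 0.003547 - 0.003120 = 0.0004273 mol in a total volume of 0.04537 L.
[OH^-] = 0.0004273/0.04537 = 0.009417 M, so pOH = 2.03 and pH = 14.00 - 2.03 = 11.97.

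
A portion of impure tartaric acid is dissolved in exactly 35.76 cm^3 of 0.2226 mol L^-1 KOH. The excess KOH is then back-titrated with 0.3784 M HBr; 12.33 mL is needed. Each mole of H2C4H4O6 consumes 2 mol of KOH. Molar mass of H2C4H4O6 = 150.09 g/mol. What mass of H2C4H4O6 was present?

0.247 g

Total n(KOH) added = 0.2226 x 0.03576 = 0.007960 mol.
n(HBr) used = 0.3784 x 0.01233 = 0.004666 mol, which equals the excess n(KOH).
So n(KOH) consumed by the sample = 0.007960 - 0.004666 = 0.003295 mol.
n(H2C4H4O6) = 0.003295 / 2 = 0.001647 mol.
mass = 0.001647 mol x 150.09 g/mol = 0.247 g.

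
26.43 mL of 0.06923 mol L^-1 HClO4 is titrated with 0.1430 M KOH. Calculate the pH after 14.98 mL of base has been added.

n(acid) = 0.06923 x 0.02643 = 0.001830 mol; n(KOH) added = 0.1430 x 0.01498 = 0.002142 mol.
Base is in excess by 0.002142 - 0.001830 = 0.0003124 mol in a total volume of 0.04141 L.
[OH^-] = 0.0003124/0.04141 = 0.007544 M, so pOH = 2.12 and pH = 14.00 - 2.12 = 11.88.

11.88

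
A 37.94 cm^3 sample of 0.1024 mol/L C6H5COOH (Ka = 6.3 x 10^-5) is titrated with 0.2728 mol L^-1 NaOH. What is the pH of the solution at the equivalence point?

8.54

n(C6H5COOH) = 0.1024 x 0.03794 = 0.003885 mol; V(NaOH) at equivalence = 0.003885/0.2728 = 0.01424 L.
At equivalence all the acid is converted to C6H5COO-; total volume = 0.03794 + 0.01424 = 0.05218 L, so [C6H5COO-] = 0.003885/0.05218 = 0.07445 M.
Kb = Kw/Ka = 1.0e-14 / 6.3 x 10^-5 = 1.59e-10.
[OH^-] = sqrt(Kb x [C6H5COO-]) = sqrt(1.59e-10 x 0.07445) = 3.44e-6 M.
pOH = 5.46, so pH = 14.00 - 5.46 = 8.54.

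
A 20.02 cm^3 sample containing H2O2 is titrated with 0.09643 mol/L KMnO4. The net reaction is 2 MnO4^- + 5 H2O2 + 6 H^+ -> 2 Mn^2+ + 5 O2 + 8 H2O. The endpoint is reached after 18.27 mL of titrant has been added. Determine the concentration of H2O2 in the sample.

0.220 M

n(KMnO4) = 0.09643 x 0.01827 = 0.001762 mol.
From the balanced equation, 2 mol KMnO4 reacts with 5 mol H2O2, so n(H2O2) = 0.001762 x 5/2 = 0.004404 mol.
[H2O2] = 0.004404 / 0.02002 L = 0.220 M.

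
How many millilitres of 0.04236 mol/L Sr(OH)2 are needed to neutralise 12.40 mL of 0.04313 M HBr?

n(HBr) = 0.04313 mol/L x 0.01240 L = 0.0005348 mol.
The neutralisation is 2 HBr : 1 Sr(OH)2, so n(Sr(OH)2) = 0.0005348 x 1/2 = 0.0002674 mol.
V(Sr(OH)2) = 0.0002674 / 0.04236 = 0.006313 L = 6.31 mL.

6.31 mL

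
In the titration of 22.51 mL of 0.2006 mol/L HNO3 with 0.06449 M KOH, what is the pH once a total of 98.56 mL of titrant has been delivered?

n(acid) = 0.2006 x 0.02251 = 0.004516 mol; n(KOH) added = 0.06449 x 0.09856 = 0.006356 mol.
Base is in excess by 0.006356 - 0.004516 = 0.001841 mol in a total volume of 0.1211 L.
[OH^-] = 0.001841/0.1211 = 0.01520 M, so pOH = 1.82 and pH = 14.00 - 1.82 = 12.18.

12.18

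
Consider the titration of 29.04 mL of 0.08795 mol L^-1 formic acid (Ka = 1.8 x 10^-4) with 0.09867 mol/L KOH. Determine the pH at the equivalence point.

8.21

n(HCOOH) = 0.08795 x 0.02904 = 0.002554 mol; V(KOH) at equivalence = 0.002554/0.09867 = 0.02588 L.
At equivalence all the acid is converted to HCOO-; total volume = 0.02904 + 0.02588 = 0.05492 L, so [HCOO-] = 0.002554/0.05492 = 0.04650 M.
Kb = Kw/Ka = 1.0e-14 / 1.8 x 10^-4 = 5.56e-11.
[OH^-] = sqrt(Kb x [HCOO-]) = sqrt(5.56e-11 x 0.04650) = 1.61e-6 M.
pOH = 5.79, so pH = 14.00 - 5.79 = 8.21.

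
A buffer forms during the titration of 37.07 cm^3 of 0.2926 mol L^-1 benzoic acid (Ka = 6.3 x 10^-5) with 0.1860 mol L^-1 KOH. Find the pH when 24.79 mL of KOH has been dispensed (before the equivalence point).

4.07

Initial n(C6H5COOH) = 0.2926 x 0.03707 = 0.01085 mol.
n(KOH) added = 0.1860 x 0.02479 = 0.004611 mol, converting that many moles of C6H5COOH to C6H5COO-.
Remaining n(C6H5COOH) = 0.006236 mol; n(C6H5COO-) = 0.004611 mol.
By Henderson-Hasselbalch, pH = pKa + log([A^-]/[HA]) = 4.20 + log(0.004611/0.006236) = 4.20 + (-0.13) = 4.07.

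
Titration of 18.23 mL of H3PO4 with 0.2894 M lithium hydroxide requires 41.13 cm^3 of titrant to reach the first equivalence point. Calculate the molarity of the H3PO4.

0.653 M

n(LiOH) = 0.2894 x 0.04113 = 0.01190 mol.
At the first equivalence point, 1 mol OH^- react per mol H3PO4, so n(H3PO4) = 0.01190 / 1 = 0.01190 mol.
[H3PO4] = 0.01190 / 0.01823 L = 0.653 M.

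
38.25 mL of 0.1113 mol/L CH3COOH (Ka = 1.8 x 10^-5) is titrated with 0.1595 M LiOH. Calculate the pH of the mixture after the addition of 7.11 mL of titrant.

Initial n(CH3COOH) = 0.1113 x 0.03825 = 0.004257 mol.
n(LiOH) added = 0.1595 x 0.007110 = 0.001134 mol, converting that many moles of CH3COOH to CH3COO-.
Remaining n(CH3COOH) = 0.003123 mol; n(CH3COO-) = 0.001134 mol.
By Henderson-Hasselbalch, pH = pKa + log([A^-]/[HA]) = 4.74 + log(0.001134/0.003123) = 4.74 + (-0.44) = 4.30.

4.30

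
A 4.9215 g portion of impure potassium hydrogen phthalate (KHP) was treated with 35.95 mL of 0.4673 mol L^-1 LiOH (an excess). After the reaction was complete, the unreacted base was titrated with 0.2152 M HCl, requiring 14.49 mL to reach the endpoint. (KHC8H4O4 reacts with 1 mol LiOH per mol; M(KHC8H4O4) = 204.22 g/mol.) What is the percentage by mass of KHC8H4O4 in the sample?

Total n(LiOH) added = 0.4673 x 0.03595 = 0.01680 mol.
n(HCl) used = 0.2152 x 0.01449 = 0.003118 mol, which equals the excess n(LiOH).
So n(LiOH) consumed by the sample = 0.01680 - 0.003118 = 0.01368 mol.
n(KHC8H4O4) = 0.01368 / 1 = 0.01368 mol.
mass KHC8H4O4 = 0.01368 x 204.22 = 2.794 g, so %KHC8H4O4 = 2.794/4.9215 x 100 = 56.8%.

56.8%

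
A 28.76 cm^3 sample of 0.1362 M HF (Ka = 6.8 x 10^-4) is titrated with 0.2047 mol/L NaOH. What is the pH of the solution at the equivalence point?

8.04

n(HF) = 0.1362 x 0.02876 = 0.003917 mol; V(NaOH) at equivalence = 0.003917/0.2047 = 0.01914 L.
At equivalence all the acid is converted to F-; total volume = 0.02876 + 0.01914 = 0.04790 L, so [F-] = 0.003917/0.04790 = 0.08178 M.
Kb = Kw/Ka = 1.0e-14 / 6.8 x 10^-4 = 1.47e-11.
[OH^-] = sqrt(Kb x [F-]) = sqrt(1.47e-11 x 0.08178) = 1.10e-6 M.
pOH = 5.96, so pH = 14.00 - 5.96 = 8.04.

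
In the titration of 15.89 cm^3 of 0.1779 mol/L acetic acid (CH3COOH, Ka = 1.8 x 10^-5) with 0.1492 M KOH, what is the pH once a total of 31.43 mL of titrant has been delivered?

12.60

n(acid) = 0.1779 x 0.01589 = 0.002827 mol; n(KOH) added = 0.1492 x 0.03143 = 0.004689 mol.
Base is in excess by 0.004689 - 0.002827 = 0.001863 mol in a total volume of 0.04732 L.
[OH^-] = 0.001863/0.04732 = 0.03936 M, so pOH = 1.40 and pH = 14.00 - 1.40 = 12.60.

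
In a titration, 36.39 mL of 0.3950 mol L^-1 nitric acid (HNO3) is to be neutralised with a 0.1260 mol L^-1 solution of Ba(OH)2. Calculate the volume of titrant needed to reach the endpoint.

57.0 mL

n(HNO3) = 0.3950 mol/L x 0.03639 L = 0.01437 mol.
The neutralisation is 2 HNO3 : 1 Ba(OH)2, so n(Ba(OH)2) = 0.01437 x 1/2 = 0.007187 mol.
V(Ba(OH)2) = 0.007187 / 0.1260 = 0.05704 L = 57.0 mL.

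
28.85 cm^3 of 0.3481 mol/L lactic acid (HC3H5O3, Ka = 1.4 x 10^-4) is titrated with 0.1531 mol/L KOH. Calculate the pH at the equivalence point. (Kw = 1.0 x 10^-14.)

n(HC3H5O3) = 0.3481 x 0.02885 = 0.01004 mol; V(KOH) at equivalence = 0.01004/0.1531 = 0.06560 L.
At equivalence all the acid is converted to C3H5O3-; total volume = 0.02885 + 0.06560 = 0.09445 L, so [C3H5O3-] = 0.01004/0.09445 = 0.1063 M.
Kb = Kw/Ka = 1.0e-14 / 1.4 x 10^-4 = 7.14e-11.
[OH^-] = sqrt(Kb x [C3H5O3-]) = sqrt(7.14e-11 x 0.1063) = 2.76e-6 M.
pOH = 5.56, so pH = 14.00 - 5.56 = 8.44.

8.44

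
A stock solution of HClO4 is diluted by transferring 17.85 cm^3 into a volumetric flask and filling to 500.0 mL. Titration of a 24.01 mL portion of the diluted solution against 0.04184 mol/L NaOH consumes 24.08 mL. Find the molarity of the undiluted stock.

1.18 M

n(NaOH) = 0.04184 x 0.02408 = 0.001008 mol.
n(HClO4) in the aliquot = 0.001008 mol.
[diluted HClO4] = 0.001008 / 0.02401 = 0.04196 M.
Dilution factor = 500.0/17.85 = 28.01, so [stock] = 0.04196 x 28.01 = 1.18 M.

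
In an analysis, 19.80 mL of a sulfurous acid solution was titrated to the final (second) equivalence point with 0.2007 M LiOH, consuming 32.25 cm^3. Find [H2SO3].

0.163 M

n(LiOH) = 0.2007 x 0.03225 = 0.006473 mol.
At the final (second) equivalence point, 2 mol OH^- react per mol H2SO3, so n(H2SO3) = 0.006473 / 2 = 0.003236 mol.
[H2SO3] = 0.003236 / 0.01980 L = 0.163 M.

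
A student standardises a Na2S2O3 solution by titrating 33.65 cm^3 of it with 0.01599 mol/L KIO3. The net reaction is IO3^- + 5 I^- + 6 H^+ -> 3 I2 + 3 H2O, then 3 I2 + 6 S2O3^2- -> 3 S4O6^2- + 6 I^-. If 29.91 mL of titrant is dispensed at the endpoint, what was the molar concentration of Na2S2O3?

n(KIO3) = 0.01599 x 0.02991 = 0.0004783 mol.
From the balanced equation, 1 mol KIO3 reacts with 6 mol Na2S2O3, so n(Na2S2O3) = 0.0004783 x 6/1 = 0.002870 mol.
[Na2S2O3] = 0.002870 / 0.03365 L = 0.0853 M.

0.0853 M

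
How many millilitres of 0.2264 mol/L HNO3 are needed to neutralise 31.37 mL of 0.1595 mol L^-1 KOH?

22.1 mL

n(KOH) = 0.1595 mol/L x 0.03137 L = 0.005004 mol.
At equivalence n(HNO3) = n(KOH) = 0.005004 mol.
V(HNO3) = 0.005004 / 0.2264 = 0.02210 L = 22.1 mL.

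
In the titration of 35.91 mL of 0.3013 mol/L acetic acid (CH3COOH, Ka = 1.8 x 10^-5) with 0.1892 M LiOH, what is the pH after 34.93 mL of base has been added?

4.94

Initial n(CH3COOH) = 0.3013 x 0.03591 = 0.01082 mol.
n(LiOH) added = 0.1892 x 0.03493 = 0.006609 mol, converting that many moles of CH3COOH to CH3COO-.
Remaining n(CH3COOH) = 0.004211 mol; n(CH3COO-) = 0.006609 mol.
By Henderson-Hasselbalch, pH = pKa + log([A^-]/[HA]) = 4.74 + log(0.006609/0.004211) = 4.74 + (+0.20) = 4.94.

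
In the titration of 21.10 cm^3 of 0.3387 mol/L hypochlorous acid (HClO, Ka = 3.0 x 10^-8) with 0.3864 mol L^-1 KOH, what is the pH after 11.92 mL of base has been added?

Initial n(HClO) = 0.3387 x 0.02110 = 0.007147 mol.
n(KOH) added = 0.3864 x 0.01192 = 0.004606 mol, converting that many moles of HClO to ClO-.
Remaining n(HClO) = 0.002541 mol; n(ClO-) = 0.004606 mol.
By Henderson-Hasselbalch, pH = pKa + log([A^-]/[HA]) = 7.52 + log(0.004606/0.002541) = 7.52 + (+0.26) = 7.78.

7.78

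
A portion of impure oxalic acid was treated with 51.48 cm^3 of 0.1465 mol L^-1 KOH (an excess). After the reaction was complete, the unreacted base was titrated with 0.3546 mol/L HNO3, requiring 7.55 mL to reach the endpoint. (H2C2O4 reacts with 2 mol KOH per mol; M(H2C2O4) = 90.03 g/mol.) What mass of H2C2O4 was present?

Total n(KOH) added = 0.1465 x 0.05148 = 0.007542 mol.
n(HNO3) used = 0.3546 x 0.007550 = 0.002677 mol, which equals the excess n(KOH).
So n(KOH) consumed by the sample = 0.007542 - 0.002677 = 0.004865 mol.
n(H2C2O4) = 0.004865 / 2 = 0.002432 mol.
mass = 0.002432 mol x 90.03 g/mol = 0.219 g.

0.219 g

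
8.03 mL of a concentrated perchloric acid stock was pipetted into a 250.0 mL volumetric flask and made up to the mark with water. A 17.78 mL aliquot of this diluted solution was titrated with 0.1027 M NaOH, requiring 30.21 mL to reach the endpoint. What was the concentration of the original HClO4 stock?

n(NaOH) = 0.1027 x 0.03021 = 0.003103 mol.
n(HClO4) in the aliquot = 0.003103 mol.
[diluted HClO4] = 0.003103 / 0.01778 = 0.1745 M.
Dilution factor = 250.0/8.030 = 31.13, so [stock] = 0.1745 x 31.13 = 5.43 M.

5.43 M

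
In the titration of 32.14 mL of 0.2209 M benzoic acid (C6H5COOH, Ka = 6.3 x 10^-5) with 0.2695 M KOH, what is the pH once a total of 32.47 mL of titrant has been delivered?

12.41

n(acid) = 0.2209 x 0.03214 = 0.007100 mol; n(KOH) added = 0.2695 x 0.03247 = 0.008751 mol.
Base is in excess by 0.008751 - 0.007100 = 0.001651 mol in a total volume of 0.06461 L.
[OH^-] = 0.001651/0.06461 = 0.02555 M, so pOH = 1.59 and pH = 14.00 - 1.59 = 12.41.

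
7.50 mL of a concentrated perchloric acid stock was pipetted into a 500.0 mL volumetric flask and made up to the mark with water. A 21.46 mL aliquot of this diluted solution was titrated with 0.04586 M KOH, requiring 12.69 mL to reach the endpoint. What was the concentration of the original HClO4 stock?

n(KOH) = 0.04586 x 0.01269 = 0.0005820 mol.
n(HClO4) in the aliquot = 0.0005820 mol.
[diluted HClO4] = 0.0005820 / 0.02146 = 0.02712 M.
Dilution factor = 500.0/7.500 = 66.67, so [stock] = 0.02712 x 66.67 = 1.81 M.

1.81 M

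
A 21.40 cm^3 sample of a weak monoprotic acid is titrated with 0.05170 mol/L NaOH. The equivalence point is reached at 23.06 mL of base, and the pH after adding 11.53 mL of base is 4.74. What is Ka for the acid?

1.8 x 10^-5

11.53 mL is half of the equivalence volume, so this is the half-equivalence point where [HA] = [A^-].
At half-equivalence pH = pKa, so pKa = 4.74.
Ka = 10^(-4.74) = 1.8 x 10^-5.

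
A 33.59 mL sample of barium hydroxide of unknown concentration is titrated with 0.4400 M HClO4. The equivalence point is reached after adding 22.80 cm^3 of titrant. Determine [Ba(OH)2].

n(HClO4) delivered = 0.4400 x 0.02280 = 0.01003 mol.
The reaction is 1 Ba(OH)2 + 2 HClO4, so n(Ba(OH)2) = 0.01003 x 1/2 = 0.005016 mol.
[Ba(OH)2] = 0.005016 mol / 0.03359 L = 0.149 M.

0.149 M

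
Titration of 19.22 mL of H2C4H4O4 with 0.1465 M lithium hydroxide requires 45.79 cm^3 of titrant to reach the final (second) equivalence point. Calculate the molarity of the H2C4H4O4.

0.175 M

n(LiOH) = 0.1465 x 0.04579 = 0.006708 mol.
At the final (second) equivalence point, 2 mol OH^- react per mol H2C4H4O4, so n(H2C4H4O4) = 0.006708 / 2 = 0.003354 mol.
[H2C4H4O4] = 0.003354 / 0.01922 L = 0.175 M.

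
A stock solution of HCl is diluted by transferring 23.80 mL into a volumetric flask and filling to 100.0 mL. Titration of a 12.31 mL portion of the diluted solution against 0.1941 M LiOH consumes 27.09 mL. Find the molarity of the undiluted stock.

1.79 M

n(LiOH) = 0.1941 x 0.02709 = 0.005258 mol.
n(HCl) in the aliquot = 0.005258 mol.
[diluted HCl] = 0.005258 / 0.01231 = 0.4271 M.
Dilution factor = 100.0/23.80 = 4.202, so [stock] = 0.4271 x 4.202 = 1.79 M.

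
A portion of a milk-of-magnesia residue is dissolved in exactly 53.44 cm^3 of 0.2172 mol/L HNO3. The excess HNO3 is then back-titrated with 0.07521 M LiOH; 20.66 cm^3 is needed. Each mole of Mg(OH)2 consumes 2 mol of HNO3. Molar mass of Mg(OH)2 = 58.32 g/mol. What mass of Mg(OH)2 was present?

0.293 g

Total n(HNO3) added = 0.2172 x 0.05344 = 0.01161 mol.
n(LiOH) used = 0.07521 x 0.02066 = 0.001554 mol, which equals the excess n(HNO3).
So n(HNO3) consumed by the sample = 0.01161 - 0.001554 = 0.01005 mol.
n(Mg(OH)2) = 0.01005 / 2 = 0.005027 mol.
mass = 0.005027 mol x 58.32 g/mol = 0.293 g.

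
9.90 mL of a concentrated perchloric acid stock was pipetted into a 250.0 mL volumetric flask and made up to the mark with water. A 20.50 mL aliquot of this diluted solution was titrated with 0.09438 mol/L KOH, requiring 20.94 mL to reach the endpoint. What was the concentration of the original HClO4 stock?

n(KOH) = 0.09438 x 0.02094 = 0.001976 mol.
n(HClO4) in the aliquot = 0.001976 mol.
[diluted HClO4] = 0.001976 / 0.02050 = 0.09641 M.
Dilution factor = 250.0/9.900 = 25.25, so [stock] = 0.09641 x 25.25 = 2.43 M.

2.43 M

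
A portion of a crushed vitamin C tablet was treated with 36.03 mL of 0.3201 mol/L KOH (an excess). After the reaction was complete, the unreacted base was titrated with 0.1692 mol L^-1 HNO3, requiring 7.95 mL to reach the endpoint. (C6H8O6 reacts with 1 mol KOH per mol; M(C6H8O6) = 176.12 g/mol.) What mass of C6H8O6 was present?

1.79 g

Total n(KOH) added = 0.3201 x 0.03603 = 0.01153 mol.
n(HNO3) used = 0.1692 x 0.007950 = 0.001345 mol, which equals the excess n(KOH).
So n(KOH) consumed by the sample = 0.01153 - 0.001345 = 0.01019 mol.
n(C6H8O6) = 0.01019 / 1 = 0.01019 mol.
mass = 0.01019 mol x 176.12 g/mol = 1.79 g.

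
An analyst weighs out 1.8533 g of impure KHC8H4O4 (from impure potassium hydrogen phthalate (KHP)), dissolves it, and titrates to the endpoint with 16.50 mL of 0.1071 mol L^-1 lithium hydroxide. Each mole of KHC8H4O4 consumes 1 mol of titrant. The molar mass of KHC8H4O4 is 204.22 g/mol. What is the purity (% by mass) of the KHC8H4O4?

n(LiOH) = 0.1071 x 0.01650 = 0.001767 mol.
n(KHC8H4O4) = 0.001767 / 1 = 0.001767 mol.
mass of KHC8H4O4 = 0.001767 x 204.22 = 0.3609 g.
% purity = 0.3609 / 1.8533 x 100 = 19.5%.

19.5%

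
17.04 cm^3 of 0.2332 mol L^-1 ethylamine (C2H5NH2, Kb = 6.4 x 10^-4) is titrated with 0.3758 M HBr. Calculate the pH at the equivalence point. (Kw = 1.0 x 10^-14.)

n(C2H5NH2) = 0.2332 x 0.01704 = 0.003974 mol; V(HBr) at equivalence = 0.003974/0.3758 = 0.01057 L.
At equivalence the base is fully converted to C2H5NH3+; total volume = 0.02761 L, so [C2H5NH3+] = 0.003974/0.02761 = 0.1439 M.
Ka(C2H5NH3+) = Kw/Kb = 1.0e-14 / 6.4 x 10^-4 = 1.56e-11.
[H^+] = sqrt(Ka x [C2H5NH3+]) = sqrt(1.56e-11 x 0.1439) = 1.50e-6 M.
pH = -log(1.50e-6) = 5.82.

5.82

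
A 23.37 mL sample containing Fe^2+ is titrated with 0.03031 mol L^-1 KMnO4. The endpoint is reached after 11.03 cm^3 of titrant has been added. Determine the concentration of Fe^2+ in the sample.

n(KMnO4) = 0.03031 x 0.01103 = 0.0003343 mol.
From the balanced equation, 1 mol KMnO4 reacts with 5 mol Fe^2+, so n(Fe^2+) = 0.0003343 x 5/1 = 0.001672 mol.
[Fe^2+] = 0.001672 / 0.02337 L = 0.0715 M.

0.0715 M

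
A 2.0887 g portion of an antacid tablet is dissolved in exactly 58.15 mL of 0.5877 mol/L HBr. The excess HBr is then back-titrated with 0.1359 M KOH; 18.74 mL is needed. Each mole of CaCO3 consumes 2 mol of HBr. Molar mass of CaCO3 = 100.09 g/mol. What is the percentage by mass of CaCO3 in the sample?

Total n(HBr) added = 0.5877 x 0.05815 = 0.03417 mol.
n(KOH) used = 0.1359 x 0.01874 = 0.002547 mol, which equals the excess n(HBr).
So n(HBr) consumed by the sample = 0.03417 - 0.002547 = 0.03163 mol.
n(CaCO3) = 0.03163 / 2 = 0.01581 mol.
mass CaCO3 = 0.01581 x 100.09 = 1.583 g, so %CaCO3 = 1.583/2.0887 x 100 = 75.8%.

75.8%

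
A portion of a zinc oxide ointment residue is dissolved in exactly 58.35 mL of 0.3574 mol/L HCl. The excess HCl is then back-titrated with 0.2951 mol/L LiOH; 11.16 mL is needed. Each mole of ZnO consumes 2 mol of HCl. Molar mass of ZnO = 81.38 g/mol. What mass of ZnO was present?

0.715 g

Total n(HCl) added = 0.3574 x 0.05835 = 0.02085 mol.
n(LiOH) used = 0.2951 x 0.01116 = 0.003293 mol, which equals the excess n(HCl).
So n(HCl) consumed by the sample = 0.02085 - 0.003293 = 0.01756 mol.
n(ZnO) = 0.01756 / 2 = 0.008780 mol.
mass = 0.008780 mol x 81.38 g/mol = 0.715 g.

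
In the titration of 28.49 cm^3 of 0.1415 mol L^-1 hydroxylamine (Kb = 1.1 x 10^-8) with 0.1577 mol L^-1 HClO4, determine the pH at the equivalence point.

n(NH2OH) = 0.1415 x 0.02849 = 0.004031 mol; V(HClO4) at equivalence = 0.004031/0.1577 = 0.02556 L.
At equivalence the base is fully converted to NH3OH+; total volume = 0.05405 L, so [NH3OH+] = 0.004031/0.05405 = 0.07458 M.
Ka(NH3OH+) = Kw/Kb = 1.0e-14 / 1.1 x 10^-8 = 9.09e-7.
[H^+] = sqrt(Ka x [NH3OH+]) = sqrt(9.09e-7 x 0.07458) = 0.000260 M.
pH = -log(0.000260) = 3.58.

3.58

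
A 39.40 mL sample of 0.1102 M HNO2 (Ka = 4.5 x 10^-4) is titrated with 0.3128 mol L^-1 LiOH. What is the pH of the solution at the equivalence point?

8.13

n(HNO2) = 0.1102 x 0.03940 = 0.004342 mol; V(LiOH) at equivalence = 0.004342/0.3128 = 0.01388 L.
At equivalence all the acid is converted to NO2-; total volume = 0.03940 + 0.01388 = 0.05328 L, so [NO2-] = 0.004342/0.05328 = 0.08149 M.
Kb = Kw/Ka = 1.0e-14 / 4.5 x 10^-4 = 2.22e-11.
[OH^-] = sqrt(Kb x [NO2-]) = sqrt(2.22e-11 x 0.08149) = 1.35e-6 M.
pOH = 5.87, so pH = 14.00 - 5.87 = 8.13.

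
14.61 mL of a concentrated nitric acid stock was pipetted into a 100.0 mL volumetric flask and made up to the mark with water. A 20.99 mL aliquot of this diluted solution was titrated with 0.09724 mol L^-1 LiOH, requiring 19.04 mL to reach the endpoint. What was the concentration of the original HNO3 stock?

0.604 M

n(LiOH) = 0.09724 x 0.01904 = 0.001851 mol.
n(HNO3) in the aliquot = 0.001851 mol.
[diluted HNO3] = 0.001851 / 0.02099 = 0.08821 M.
Dilution factor = 100.0/14.61 = 6.845, so [stock] = 0.08821 x 6.845 = 0.604 M.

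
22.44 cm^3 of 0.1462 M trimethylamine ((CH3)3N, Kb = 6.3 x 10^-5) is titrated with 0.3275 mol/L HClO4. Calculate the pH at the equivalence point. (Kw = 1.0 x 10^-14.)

5.40

n((CH3)3N) = 0.1462 x 0.02244 = 0.003281 mol; V(HClO4) at equivalence = 0.003281/0.3275 = 0.01002 L.
At equivalence the base is fully converted to (CH3)3NH+; total volume = 0.03246 L, so [(CH3)3NH+] = 0.003281/0.03246 = 0.1011 M.
Ka((CH3)3NH+) = Kw/Kb = 1.0e-14 / 6.3 x 10^-5 = 1.59e-10.
[H^+] = sqrt(Ka x [(CH3)3NH+]) = sqrt(1.59e-10 x 0.1011) = 4.01e-6 M.
pH = -log(4.01e-6) = 5.40.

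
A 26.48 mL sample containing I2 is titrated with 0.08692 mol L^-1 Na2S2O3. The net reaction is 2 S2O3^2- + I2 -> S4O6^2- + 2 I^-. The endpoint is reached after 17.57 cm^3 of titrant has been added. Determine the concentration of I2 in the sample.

0.0288 M

n(Na2S2O3) = 0.08692 x 0.01757 = 0.001527 mol.
From the balanced equation, 2 mol Na2S2O3 reacts with 1 mol I2, so n(I2) = 0.001527 x 1/2 = 0.0007636 mol.
[I2] = 0.0007636 / 0.02648 L = 0.0288 M.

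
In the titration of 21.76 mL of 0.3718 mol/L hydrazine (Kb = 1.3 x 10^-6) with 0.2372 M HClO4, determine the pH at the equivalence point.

4.48

n(N2H4) = 0.3718 x 0.02176 = 0.008090 mol; V(HClO4) at equivalence = 0.008090/0.2372 = 0.03411 L.
At equivalence the base is fully converted to N2H5+; total volume = 0.05587 L, so [N2H5+] = 0.008090/0.05587 = 0.1448 M.
Ka(N2H5+) = Kw/Kb = 1.0e-14 / 1.3 x 10^-6 = 7.69e-9.
[H^+] = sqrt(Ka x [N2H5+]) = sqrt(7.69e-9 x 0.1448) = 3.34e-5 M.
pH = -log(3.34e-5) = 4.48.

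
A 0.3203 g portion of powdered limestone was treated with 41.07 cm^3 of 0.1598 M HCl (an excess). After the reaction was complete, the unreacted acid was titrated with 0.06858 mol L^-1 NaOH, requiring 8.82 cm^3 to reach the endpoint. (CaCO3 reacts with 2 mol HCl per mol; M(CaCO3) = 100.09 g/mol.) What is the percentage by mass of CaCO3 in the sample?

Total n(HCl) added = 0.1598 x 0.04107 = 0.006563 mol.
n(NaOH) used = 0.06858 x 0.008820 = 0.0006049 mol, which equals the excess n(HCl).
So n(HCl) consumed by the sample = 0.006563 - 0.0006049 = 0.005958 mol.
n(CaCO3) = 0.005958 / 2 = 0.002979 mol.
mass CaCO3 = 0.002979 x 100.09 = 0.2982 g, so %CaCO3 = 0.2982/0.3203 x 100 = 93.1%.

93.1%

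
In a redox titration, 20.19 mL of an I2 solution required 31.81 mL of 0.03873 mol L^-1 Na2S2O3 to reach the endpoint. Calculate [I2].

n(Na2S2O3) = 0.03873 x 0.03181 = 0.001232 mol.
From the balanced equation, 2 mol Na2S2O3 reacts with 1 mol I2, so n(I2) = 0.001232 x 1/2 = 0.0006160 mol.
[I2] = 0.0006160 / 0.02019 L = 0.0305 M.

0.0305 M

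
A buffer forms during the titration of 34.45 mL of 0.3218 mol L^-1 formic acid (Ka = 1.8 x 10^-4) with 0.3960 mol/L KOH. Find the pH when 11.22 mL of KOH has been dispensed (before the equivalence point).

3.57

Initial n(HCOOH) = 0.3218 x 0.03445 = 0.01109 mol.
n(KOH) added = 0.3960 x 0.01122 = 0.004443 mol, converting that many moles of HCOOH to HCOO-.
Remaining n(HCOOH) = 0.006643 mol; n(HCOO-) = 0.004443 mol.
By Henderson-Hasselbalch, pH = pKa + log([A^-]/[HA]) = 3.74 + log(0.004443/0.006643) = 3.74 + (-0.17) = 3.57.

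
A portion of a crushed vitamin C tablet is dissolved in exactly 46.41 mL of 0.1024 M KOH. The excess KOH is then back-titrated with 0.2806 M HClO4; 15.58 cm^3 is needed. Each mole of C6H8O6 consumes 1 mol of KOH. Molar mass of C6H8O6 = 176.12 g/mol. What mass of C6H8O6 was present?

0.0670 g

Total n(KOH) added = 0.1024 x 0.04641 = 0.004752 mol.
n(HClO4) used = 0.2806 x 0.01558 = 0.004372 mol, which equals the excess n(KOH).
So n(KOH) consumed by the sample = 0.004752 - 0.004372 = 0.0003806 mol.
n(C6H8O6) = 0.0003806 / 1 = 0.0003806 mol.
mass = 0.0003806 mol x 176.12 g/mol = 0.0670 g.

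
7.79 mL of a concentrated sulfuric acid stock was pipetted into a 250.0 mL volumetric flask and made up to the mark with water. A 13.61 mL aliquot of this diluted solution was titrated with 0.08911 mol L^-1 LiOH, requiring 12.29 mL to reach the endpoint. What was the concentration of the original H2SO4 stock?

1.29 M

n(LiOH) = 0.08911 x 0.01229 = 0.001095 mol.
n(H2SO4) in the aliquot = 0.001095 x 1/2 = 0.0005476 mol.
[diluted H2SO4] = 0.0005476 / 0.01361 = 0.04023 M.
Dilution factor = 250.0/7.790 = 32.09, so [stock] = 0.04023 x 32.09 = 1.29 M.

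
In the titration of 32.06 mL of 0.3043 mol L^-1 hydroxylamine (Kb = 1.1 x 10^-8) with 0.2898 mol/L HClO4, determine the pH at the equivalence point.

3.43

n(NH2OH) = 0.3043 x 0.03206 = 0.009756 mol; V(HClO4) at equivalence = 0.009756/0.2898 = 0.03366 L.
At equivalence the base is fully converted to NH3OH+; total volume = 0.06572 L, so [NH3OH+] = 0.009756/0.06572 = 0.1484 M.
Ka(NH3OH+) = Kw/Kb = 1.0e-14 / 1.1 x 10^-8 = 9.09e-7.
[H^+] = sqrt(Ka x [NH3OH+]) = sqrt(9.09e-7 x 0.1484) = 0.000367 M.
pH = -log(0.000367) = 3.43.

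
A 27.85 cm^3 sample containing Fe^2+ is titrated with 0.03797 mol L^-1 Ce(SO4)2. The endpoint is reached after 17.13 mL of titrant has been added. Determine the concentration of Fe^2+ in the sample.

n(Ce(SO4)2) = 0.03797 x 0.01713 = 0.0006504 mol.
From the balanced equation, 1 mol Ce(SO4)2 reacts with 1 mol Fe^2+, so n(Fe^2+) = 0.0006504 x 1/1 = 0.0006504 mol.
[Fe^2+] = 0.0006504 / 0.02785 L = 0.0234 M.

0.0234 M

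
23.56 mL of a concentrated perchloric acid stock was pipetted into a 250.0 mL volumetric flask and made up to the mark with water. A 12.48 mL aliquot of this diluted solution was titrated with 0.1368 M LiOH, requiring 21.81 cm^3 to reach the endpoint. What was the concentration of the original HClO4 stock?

2.54 M

n(LiOH) = 0.1368 x 0.02181 = 0.002984 mol.
n(HClO4) in the aliquot = 0.002984 mol.
[diluted HClO4] = 0.002984 / 0.01248 = 0.2391 M.
Dilution factor = 250.0/23.56 = 10.61, so [stock] = 0.2391 x 10.61 = 2.54 M.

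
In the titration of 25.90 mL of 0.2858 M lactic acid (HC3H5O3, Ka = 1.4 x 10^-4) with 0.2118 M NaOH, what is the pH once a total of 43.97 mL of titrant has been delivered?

12.44

n(acid) = 0.2858 x 0.02590 = 0.007402 mol; n(NaOH) added = 0.2118 x 0.04397 = 0.009313 mol.
Base is in excess by 0.009313 - 0.007402 = 0.001911 mol in a total volume of 0.06987 L.
[OH^-] = 0.001911/0.06987 = 0.02735 M, so pOH = 1.56 and pH = 14.00 - 1.56 = 12.44.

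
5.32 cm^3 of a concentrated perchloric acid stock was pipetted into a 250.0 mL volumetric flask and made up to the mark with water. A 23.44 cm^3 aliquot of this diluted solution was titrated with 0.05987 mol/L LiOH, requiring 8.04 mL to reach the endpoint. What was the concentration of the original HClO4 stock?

0.965 M

n(LiOH) = 0.05987 x 0.008040 = 0.0004814 mol.
n(HClO4) in the aliquot = 0.0004814 mol.
[diluted HClO4] = 0.0004814 / 0.02344 = 0.02054 M.
Dilution factor = 250.0/5.320 = 46.99, so [stock] = 0.02054 x 46.99 = 0.965 M.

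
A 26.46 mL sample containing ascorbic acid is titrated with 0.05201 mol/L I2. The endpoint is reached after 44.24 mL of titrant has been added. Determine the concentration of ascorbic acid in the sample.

n(I2) = 0.05201 x 0.04424 = 0.002301 mol.
From the balanced equation, 1 mol I2 reacts with 1 mol ascorbic acid, so n(ascorbic acid) = 0.002301 x 1/1 = 0.002301 mol.
[ascorbic acid] = 0.002301 / 0.02646 L = 0.0870 M.

0.0870 M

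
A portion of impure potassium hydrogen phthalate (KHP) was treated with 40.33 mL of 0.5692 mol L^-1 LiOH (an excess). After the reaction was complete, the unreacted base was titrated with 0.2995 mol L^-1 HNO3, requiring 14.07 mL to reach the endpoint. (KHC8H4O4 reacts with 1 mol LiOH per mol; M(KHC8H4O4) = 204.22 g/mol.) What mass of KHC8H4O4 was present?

3.83 g

Total n(LiOH) added = 0.5692 x 0.04033 = 0.02296 mol.
n(HNO3) used = 0.2995 x 0.01407 = 0.004214 mol, which equals the excess n(LiOH).
So n(LiOH) consumed by the sample = 0.02296 - 0.004214 = 0.01874 mol.
n(KHC8H4O4) = 0.01874 / 1 = 0.01874 mol.
mass = 0.01874 mol x 204.22 g/mol = 3.83 g.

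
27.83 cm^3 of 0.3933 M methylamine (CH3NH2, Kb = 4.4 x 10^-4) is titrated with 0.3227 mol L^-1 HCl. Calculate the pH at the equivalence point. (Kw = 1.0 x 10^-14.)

5.70

n(CH3NH2) = 0.3933 x 0.02783 = 0.01095 mol; V(HCl) at equivalence = 0.01095/0.3227 = 0.03392 L.
At equivalence the base is fully converted to CH3NH3+; total volume = 0.06175 L, so [CH3NH3+] = 0.01095/0.06175 = 0.1773 M.
Ka(CH3NH3+) = Kw/Kb = 1.0e-14 / 4.4 x 10^-4 = 2.27e-11.
[H^+] = sqrt(Ka x [CH3NH3+]) = sqrt(2.27e-11 x 0.1773) = 2.01e-6 M.
pH = -log(2.01e-6) = 5.70.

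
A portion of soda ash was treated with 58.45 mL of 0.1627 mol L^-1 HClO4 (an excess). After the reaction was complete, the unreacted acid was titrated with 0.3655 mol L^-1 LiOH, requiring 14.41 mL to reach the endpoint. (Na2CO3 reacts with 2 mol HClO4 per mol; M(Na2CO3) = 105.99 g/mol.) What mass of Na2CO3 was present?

0.225 g

Total n(HClO4) added = 0.1627 x 0.05845 = 0.009510 mol.
n(LiOH) used = 0.3655 x 0.01441 = 0.005267 mol, which equals the excess n(HClO4).
So n(HClO4) consumed by the sample = 0.009510 - 0.005267 = 0.004243 mol.
n(Na2CO3) = 0.004243 / 2 = 0.002121 mol.
mass = 0.002121 mol x 105.99 g/mol = 0.225 g.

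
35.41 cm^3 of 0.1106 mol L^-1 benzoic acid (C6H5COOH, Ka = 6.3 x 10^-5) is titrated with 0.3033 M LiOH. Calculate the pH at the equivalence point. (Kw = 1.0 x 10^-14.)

8.55

n(C6H5COOH) = 0.1106 x 0.03541 = 0.003916 mol; V(LiOH) at equivalence = 0.003916/0.3033 = 0.01291 L.
At equivalence all the acid is converted to C6H5COO-; total volume = 0.03541 + 0.01291 = 0.04832 L, so [C6H5COO-] = 0.003916/0.04832 = 0.08105 M.
Kb = Kw/Ka = 1.0e-14 / 6.3 x 10^-5 = 1.59e-10.
[OH^-] = sqrt(Kb x [C6H5COO-]) = sqrt(1.59e-10 x 0.08105) = 3.59e-6 M.
pOH = 5.45, so pH = 14.00 - 5.45 = 8.55.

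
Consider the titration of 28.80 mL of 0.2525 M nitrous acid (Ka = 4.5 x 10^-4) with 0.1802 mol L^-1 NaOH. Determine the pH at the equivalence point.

8.18

n(HNO2) = 0.2525 x 0.02880 = 0.007272 mol; V(NaOH) at equivalence = 0.007272/0.1802 = 0.04036 L.
At equivalence all the acid is converted to NO2-; total volume = 0.02880 + 0.04036 = 0.06916 L, so [NO2-] = 0.007272/0.06916 = 0.1052 M.
Kb = Kw/Ka = 1.0e-14 / 4.5 x 10^-4 = 2.22e-11.
[OH^-] = sqrt(Kb x [NO2-]) = sqrt(2.22e-11 x 0.1052) = 1.53e-6 M.
pOH = 5.82, so pH = 14.00 - 5.82 = 8.18.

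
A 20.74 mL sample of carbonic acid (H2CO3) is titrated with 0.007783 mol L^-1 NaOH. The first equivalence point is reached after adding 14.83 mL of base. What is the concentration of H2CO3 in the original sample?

n(NaOH) = 0.007783 x 0.01483 = 0.0001154 mol.
At the first equivalence point, 1 mol OH^- react per mol H2CO3, so n(H2CO3) = 0.0001154 / 1 = 0.0001154 mol.
[H2CO3] = 0.0001154 / 0.02074 L = 0.00557 M.

0.00557 M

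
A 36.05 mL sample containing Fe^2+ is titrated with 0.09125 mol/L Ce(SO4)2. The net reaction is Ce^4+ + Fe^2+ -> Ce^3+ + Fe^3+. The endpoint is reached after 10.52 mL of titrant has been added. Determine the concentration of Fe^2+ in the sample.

n(Ce(SO4)2) = 0.09125 x 0.01052 = 0.0009599 mol.
From the balanced equation, 1 mol Ce(SO4)2 reacts with 1 mol Fe^2+, so n(Fe^2+) = 0.0009599 x 1/1 = 0.0009599 mol.
[Fe^2+] = 0.0009599 / 0.03605 L = 0.0266 M.

0.0266 M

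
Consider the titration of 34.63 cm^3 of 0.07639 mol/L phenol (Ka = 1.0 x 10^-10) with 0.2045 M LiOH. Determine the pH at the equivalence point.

11.37

n(C6H5OH) = 0.07639 x 0.03463 = 0.002645 mol; V(LiOH) at equivalence = 0.002645/0.2045 = 0.01294 L.
At equivalence all the acid is converted to C6H5O-; total volume = 0.03463 + 0.01294 = 0.04757 L, so [C6H5O-] = 0.002645/0.04757 = 0.05562 M.
Kb = Kw/Ka = 1.0e-14 / 1.0 x 10^-10 = 0.000100.
[OH^-] = sqrt(Kb x [C6H5O-]) = sqrt(0.000100 x 0.05562) = 0.00236 M.
pOH = 2.63, so pH = 14.00 - 2.63 = 11.37.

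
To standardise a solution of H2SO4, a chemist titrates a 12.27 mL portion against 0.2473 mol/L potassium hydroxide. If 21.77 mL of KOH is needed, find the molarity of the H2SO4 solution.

n(KOH) delivered = 0.2473 x 0.02177 = 0.005384 mol.
The reaction is 1 H2SO4 + 2 KOH, so n(H2SO4) = 0.005384 x 1/2 = 0.002692 mol.
[H2SO4] = 0.002692 mol / 0.01227 L = 0.219 M.

0.219 M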